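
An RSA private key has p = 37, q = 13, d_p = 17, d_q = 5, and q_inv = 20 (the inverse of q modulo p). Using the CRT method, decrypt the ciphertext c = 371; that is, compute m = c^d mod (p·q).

297

m₁ = c^(d_p) mod p: c ≡ 1 (mod 37), and 1^17 mod 37 = 1.
m₂ = c^(d_q) mod q: c ≡ 7 (mod 13), and 7^5 mod 13 = 11.
h = q_inv·(m₁ − m₂) mod p = 20·(1 − 11) mod 37 = 22.
m = m₂ + h·q = 11 + 22·13 = 297.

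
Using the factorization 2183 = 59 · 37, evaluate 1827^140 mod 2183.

507

Mod 59: 1827 ≡ 57; by Fermat, exponent reduces to 140 mod 58 = 24; 57^24 ≡ 35 (mod 59).
Mod 37: 1827 ≡ 14; by Fermat, exponent reduces to 140 mod 36 = 32; 14^32 ≡ 26 (mod 37).
Combine by CRT: x ≡ 35 (mod 59), x ≡ 26 (mod 37) ⇒ x ≡ 507 (mod 2183).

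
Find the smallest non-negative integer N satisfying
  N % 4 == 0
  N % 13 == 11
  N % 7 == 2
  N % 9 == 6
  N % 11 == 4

From N ≡ 0 (mod 4) write N = 0 + 4t. Substituting into N ≡ 11 (mod 13) gives 4t ≡ 11 (mod 13), and since 4⁻¹ ≡ 10 (mod 13), t ≡ 6. Hence N ≡ 0 + 4·6 = 24 (mod 52).
From N ≡ 24 (mod 52) write N = 24 + 52t. Substituting into N ≡ 2 (mod 7) gives 52t ≡ 6 (mod 7), and since 3⁻¹ ≡ 5 (mod 7), t ≡ 2. Hence N ≡ 24 + 52·2 = 128 (mod 364).
From N ≡ 128 (mod 364) write N = 128 + 364t. Substituting into N ≡ 6 (mod 9) gives 364t ≡ 4 (mod 9), and since 4⁻¹ ≡ 7 (mod 9), t ≡ 1. Hence N ≡ 128 + 364·1 = 492 (mod 3276).
From N ≡ 492 (mod 3276) write N = 492 + 3276t. Substituting into N ≡ 4 (mod 11) gives 3276t ≡ 7 (mod 11), and since 9⁻¹ ≡ 5 (mod 11), t ≡ 2. Hence N ≡ 492 + 3276·2 = 7044 (mod 36036).

7044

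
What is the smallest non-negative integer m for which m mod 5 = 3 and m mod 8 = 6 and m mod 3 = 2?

38

Combine the congruences pairwise.
From m ≡ 3 (mod 5) write m = 3 + 5t. Substituting into m ≡ 6 (mod 8) gives 5t ≡ 3 (mod 8), and since 5⁻¹ ≡ 5 (mod 8), t ≡ 7. Hence m ≡ 3 + 5·7 = 38 (mod 40).
From m ≡ 38 (mod 40) write m = 38 + 40t. Substituting into m ≡ 2 (mod 3) gives 40t ≡ 0 (mod 3), and since 1⁻¹ ≡ 1 (mod 3), t ≡ 0. Hence m ≡ 38 + 40·0 = 38 (mod 120).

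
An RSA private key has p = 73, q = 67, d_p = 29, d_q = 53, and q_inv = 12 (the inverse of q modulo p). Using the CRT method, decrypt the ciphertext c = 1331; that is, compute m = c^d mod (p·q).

445

m₁ = c^(d_p) mod p: c ≡ 17 (mod 73), and 17^29 mod 73 = 7.
m₂ = c^(d_q) mod q: c ≡ 58 (mod 67), and 58^53 mod 67 = 43.
h = q_inv·(m₁ − m₂) mod p = 12·(7 − 43) mod 73 = 6.
m = m₂ + h·q = 43 + 6·67 = 445.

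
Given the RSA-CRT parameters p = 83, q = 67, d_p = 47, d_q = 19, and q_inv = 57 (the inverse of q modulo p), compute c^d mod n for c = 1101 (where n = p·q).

m₁ = c^(d_p) mod p: c ≡ 22 (mod 83), and 22^47 mod 83 = 5.
m₂ = c^(d_q) mod q: c ≡ 29 (mod 67), and 29^19 mod 67 = 29.
h = q_inv·(m₁ − m₂) mod p = 57·(5 − 29) mod 83 = 43.
m = m₂ + h·q = 29 + 43·67 = 2910.

2910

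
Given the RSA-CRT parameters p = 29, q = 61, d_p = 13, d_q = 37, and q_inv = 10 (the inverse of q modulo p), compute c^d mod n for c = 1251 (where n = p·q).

m₁ = c^(d_p) mod p: c ≡ 4 (mod 29), and 4^13 mod 29 = 22.
m₂ = c^(d_q) mod q: c ≡ 31 (mod 61), and 31^37 mod 61 = 10.
h = q_inv·(m₁ − m₂) mod p = 10·(22 − 10) mod 29 = 4.
m = m₂ + h·q = 10 + 4·61 = 254.

254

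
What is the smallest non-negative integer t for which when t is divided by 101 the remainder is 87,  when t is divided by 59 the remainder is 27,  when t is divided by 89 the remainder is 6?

114015

The moduli are pairwise coprime; N = 101·59·89 = 530351.
N/101 = 5251; 5251 ≡ 100 (mod 101); 100·100 ≡ 1, so inverse 100.
N/59 = 8989; 8989 ≡ 21 (mod 59); 21·45 ≡ 1, so inverse 45.
N/89 = 5959; 5959 ≡ 85 (mod 89); 85·22 ≡ 1, so inverse 22.
t ≡ 87·5251·100 + 27·8989·45 + 6·5959·22 = 57391923.
57391923 mod 530351 = 114015.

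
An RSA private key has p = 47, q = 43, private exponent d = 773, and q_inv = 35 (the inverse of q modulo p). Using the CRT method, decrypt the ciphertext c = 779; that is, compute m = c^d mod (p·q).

d_p = d mod (p−1) = 773 mod 46 = 37; d_q = d mod (q−1) = 17.
m₁ = c^(d_p) mod p: c ≡ 27 (mod 47), and 27^37 mod 47 = 18.
m₂ = c^(d_q) mod q: c ≡ 5 (mod 43), and 5^17 mod 43 = 28.
h = q_inv·(m₁ − m₂) mod p = 35·(18 − 28) mod 47 = 26.
m = m₂ + h·q = 28 + 26·43 = 1146.

1146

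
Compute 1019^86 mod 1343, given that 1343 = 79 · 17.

460

Mod 79: 1019 ≡ 71; by Fermat, exponent reduces to 86 mod 78 = 8; 71^8 ≡ 65 (mod 79).
Mod 17: 1019 ≡ 16; by Fermat, exponent reduces to 86 mod 16 = 6; 16^6 ≡ 1 (mod 17).
Combine by CRT: x ≡ 65 (mod 79), x ≡ 1 (mod 17) ⇒ x ≡ 460 (mod 1343).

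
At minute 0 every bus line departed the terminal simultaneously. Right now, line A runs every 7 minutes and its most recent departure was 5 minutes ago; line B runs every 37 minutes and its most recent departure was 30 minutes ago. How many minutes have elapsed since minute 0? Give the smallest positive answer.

215

Combine the congruences pairwise.
From t ≡ 5 (mod 7) write t = 5 + 7s. Substituting into t ≡ 30 (mod 37) gives 7s ≡ 25 (mod 37), and since 7⁻¹ ≡ 16 (mod 37), s ≡ 30. Hence t ≡ 5 + 7·30 = 215 (mod 259).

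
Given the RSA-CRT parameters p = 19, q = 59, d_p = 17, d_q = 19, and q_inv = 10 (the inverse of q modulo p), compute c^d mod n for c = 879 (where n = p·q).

m₁ = c^(d_p) mod p: c ≡ 5 (mod 19), and 5^17 mod 19 = 4.
m₂ = c^(d_q) mod q: c ≡ 53 (mod 59), and 53^19 mod 59 = 25.
h = q_inv·(m₁ − m₂) mod p = 10·(4 − 25) mod 19 = 18.
m = m₂ + h·q = 25 + 18·59 = 1087.

1087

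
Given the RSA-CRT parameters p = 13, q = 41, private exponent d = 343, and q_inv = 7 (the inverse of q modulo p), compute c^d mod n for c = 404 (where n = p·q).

339

d_p = d mod (p−1) = 343 mod 12 = 7; d_q = d mod (q−1) = 23.
m₁ = c^(d_p) mod p: c ≡ 1 (mod 13), and 1^7 mod 13 = 1.
m₂ = c^(d_q) mod q: c ≡ 35 (mod 41), and 35^23 mod 41 = 11.
h = q_inv·(m₁ − m₂) mod p = 7·(1 − 11) mod 13 = 8.
m = m₂ + h·q = 11 + 8·41 = 339.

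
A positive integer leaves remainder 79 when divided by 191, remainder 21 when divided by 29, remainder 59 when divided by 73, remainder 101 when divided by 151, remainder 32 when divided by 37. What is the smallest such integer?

The moduli are pairwise coprime; N = 191·29·73·151·37 = 2259086689.
N/191 = 11827679; 11827679 ≡ 4 (mod 191); 4·48 ≡ 1, so inverse 48.
N/29 = 77899541; 77899541 ≡ 2 (mod 29); 2·15 ≡ 1, so inverse 15.
N/73 = 30946393; 30946393 ≡ 14 (mod 73); 14·47 ≡ 1, so inverse 47.
N/151 = 14960839; 14960839 ≡ 61 (mod 151); 61·52 ≡ 1, so inverse 52.
N/37 = 61056397; 61056397 ≡ 33 (mod 37); 33·9 ≡ 1, so inverse 9.
x ≡ 79·11827679·48 + 21·77899541·15 + 59·30946393·47 + 101·14960839·52 + 32·61056397·9 = 251361830736.
251361830736 mod 2259086689 = 603208257.

603208257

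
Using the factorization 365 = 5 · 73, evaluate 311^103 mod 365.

Mod 5: 311 ≡ 1; by Fermat, exponent reduces to 103 mod 4 = 3; 1^3 ≡ 1 (mod 5).
Mod 73: 311 ≡ 19; by Fermat, exponent reduces to 103 mod 72 = 31; 19^31 ≡ 67 (mod 73).
Combine by CRT: x ≡ 1 (mod 5), x ≡ 67 (mod 73) ⇒ x ≡ 286 (mod 365).

286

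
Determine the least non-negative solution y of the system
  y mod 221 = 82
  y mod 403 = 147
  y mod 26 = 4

gcd(221, 403) = 13 and 13 | (147 − 82), so the pair is consistent; merging gives y ≡ 5386 (mod 6851), where 6851 = lcm(221, 403).
gcd(6851, 26) = 13 and 13 | (4 − 5386), so the pair is consistent; merging gives y ≡ 5386 (mod 13702), where 13702 = lcm(6851, 26).
The solution is unique modulo lcm(221, 403, 26) = 13702.

5386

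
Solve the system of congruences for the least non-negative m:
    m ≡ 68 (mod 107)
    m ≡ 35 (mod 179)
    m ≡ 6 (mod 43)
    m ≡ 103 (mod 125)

24476853

Combine the congruences pairwise.
From m ≡ 68 (mod 107) write m = 68 + 107t. Substituting into m ≡ 35 (mod 179) gives 107t ≡ 146 (mod 179), and since 107⁻¹ ≡ 87 (mod 179), t ≡ 172. Hence m ≡ 68 + 107·172 = 18472 (mod 19153).
From m ≡ 18472 (mod 19153) write m = 18472 + 19153t. Substituting into m ≡ 6 (mod 43) gives 19153t ≡ 24 (mod 43), and since 18⁻¹ ≡ 12 (mod 43), t ≡ 30. Hence m ≡ 18472 + 19153·30 = 593062 (mod 823579).
From m ≡ 593062 (mod 823579) write m = 593062 + 823579t. Substituting into m ≡ 103 (mod 125) gives 823579t ≡ 41 (mod 125), and since 79⁻¹ ≡ 19 (mod 125), t ≡ 29. Hence m ≡ 593062 + 823579·29 = 24476853 (mod 102947375).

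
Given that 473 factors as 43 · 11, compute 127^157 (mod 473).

250

Mod 43: 127 ≡ 41; by Fermat, exponent reduces to 157 mod 42 = 31; 41^31 ≡ 35 (mod 43).
Mod 11: 127 ≡ 6; by Fermat, exponent reduces to 157 mod 10 = 7; 6^7 ≡ 8 (mod 11).
Combine by CRT: x ≡ 35 (mod 43), x ≡ 8 (mod 11) ⇒ x ≡ 250 (mod 473).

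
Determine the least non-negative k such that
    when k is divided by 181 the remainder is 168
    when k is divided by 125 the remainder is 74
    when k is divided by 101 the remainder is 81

From k ≡ 168 (mod 181) write k = 168 + 181t. Substituting into k ≡ 74 (mod 125) gives 181t ≡ 31 (mod 125), and since 56⁻¹ ≡ 96 (mod 125), t ≡ 101. Hence k ≡ 168 + 181·101 = 18449 (mod 22625).
From k ≡ 18449 (mod 22625) write k = 18449 + 22625t. Substituting into k ≡ 81 (mod 101) gives 22625t ≡ 14 (mod 101), and since 1⁻¹ ≡ 1 (mod 101), t ≡ 14. Hence k ≡ 18449 + 22625·14 = 335199 (mod 2285125).

335199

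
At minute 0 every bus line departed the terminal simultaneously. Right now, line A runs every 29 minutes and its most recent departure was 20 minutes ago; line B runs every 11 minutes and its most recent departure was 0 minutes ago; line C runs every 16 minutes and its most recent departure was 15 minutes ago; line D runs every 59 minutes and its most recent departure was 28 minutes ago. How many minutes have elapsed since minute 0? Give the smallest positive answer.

The moduli are pairwise coprime; N = 29·11·16·59 = 301136.
N/29 = 10384; 10384 ≡ 2 (mod 29); 2·15 ≡ 1, so inverse 15.
N/11 = 27376; 27376 ≡ 8 (mod 11); 8·7 ≡ 1, so inverse 7.
N/16 = 18821; 18821 ≡ 5 (mod 16); 5·13 ≡ 1, so inverse 13.
N/59 = 5104; 5104 ≡ 30 (mod 59); 30·2 ≡ 1, so inverse 2.
t ≡ 20·10384·15 + 0·27376·7 + 15·18821·13 + 28·5104·2 = 7071119.
7071119 mod 301136 = 144991.

144991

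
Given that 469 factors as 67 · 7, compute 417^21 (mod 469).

344

Mod 67: 417 ≡ 15; 15^21 ≡ 9 (mod 67).
Mod 7: 417 ≡ 4; by Fermat, exponent reduces to 21 mod 6 = 3; 4^3 ≡ 1 (mod 7).
Combine by CRT: x ≡ 9 (mod 67), x ≡ 1 (mod 7) ⇒ x ≡ 344 (mod 469).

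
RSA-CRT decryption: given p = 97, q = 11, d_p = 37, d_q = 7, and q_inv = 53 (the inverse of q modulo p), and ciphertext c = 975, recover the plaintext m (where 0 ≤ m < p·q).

m₁ = c^(d_p) mod p: c ≡ 5 (mod 97), and 5^37 mod 97 = 56.
m₂ = c^(d_q) mod q: c ≡ 7 (mod 11), and 7^7 mod 11 = 6.
h = q_inv·(m₁ − m₂) mod p = 53·(56 − 6) mod 97 = 31.
m = m₂ + h·q = 6 + 31·11 = 347.

347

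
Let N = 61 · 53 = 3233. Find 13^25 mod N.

Mod 61: 13 ≡ 13; 13^25 ≡ 13 (mod 61).
Mod 53: 13 ≡ 13; 13^25 ≡ 49 (mod 53).
Combine by CRT: x ≡ 13 (mod 61), x ≡ 49 (mod 53) ⇒ x ≡ 1904 (mod 3233).

1904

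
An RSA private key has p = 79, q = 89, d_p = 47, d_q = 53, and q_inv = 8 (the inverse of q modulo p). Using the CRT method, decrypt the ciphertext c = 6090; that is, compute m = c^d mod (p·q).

1014

m₁ = c^(d_p) mod p: c ≡ 7 (mod 79), and 7^47 mod 79 = 66.
m₂ = c^(d_q) mod q: c ≡ 38 (mod 89), and 38^53 mod 89 = 35.
h = q_inv·(m₁ − m₂) mod p = 8·(66 − 35) mod 79 = 11.
m = m₂ + h·q = 35 + 11·89 = 1014.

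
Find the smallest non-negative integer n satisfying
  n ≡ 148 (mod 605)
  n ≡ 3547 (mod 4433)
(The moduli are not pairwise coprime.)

211898

gcd(605, 4433) = 11 and 11 | (3547 − 148), so the pair is consistent; merging gives n ≡ 211898 (mod 243815), where 243815 = lcm(605, 4433).
The solution is unique modulo lcm(605, 4433) = 243815.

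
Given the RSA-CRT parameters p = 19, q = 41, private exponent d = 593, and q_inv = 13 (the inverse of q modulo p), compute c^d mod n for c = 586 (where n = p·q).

766

d_p = d mod (p−1) = 593 mod 18 = 17; d_q = d mod (q−1) = 33.
m₁ = c^(d_p) mod p: c ≡ 16 (mod 19), and 16^17 mod 19 = 6.
m₂ = c^(d_q) mod q: c ≡ 12 (mod 41), and 12^33 mod 41 = 28.
h = q_inv·(m₁ − m₂) mod p = 13·(6 − 28) mod 19 = 18.
m = m₂ + h·q = 28 + 18·41 = 766.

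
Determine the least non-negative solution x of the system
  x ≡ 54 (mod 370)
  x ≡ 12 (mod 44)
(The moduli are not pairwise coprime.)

Combine the congruences pairwise.
gcd(370, 44) = 2 and 2 | (12 − 54), so the pair is consistent; merging gives x ≡ 1904 (mod 8140), where 8140 = lcm(370, 44).
The solution is unique modulo lcm(370, 44) = 8140.

1904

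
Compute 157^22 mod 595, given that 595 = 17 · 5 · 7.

424

Mod 17: 157 ≡ 4; by Fermat, exponent reduces to 22 mod 16 = 6; 4^6 ≡ 16 (mod 17).
Mod 5: 157 ≡ 2; by Fermat, exponent reduces to 22 mod 4 = 2; 2^2 ≡ 4 (mod 5).
Mod 7: 157 ≡ 3; by Fermat, exponent reduces to 22 mod 6 = 4; 3^4 ≡ 4 (mod 7).
Combine by CRT: x ≡ 16 (mod 17), x ≡ 4 (mod 5), x ≡ 4 (mod 7) ⇒ x ≡ 424 (mod 595).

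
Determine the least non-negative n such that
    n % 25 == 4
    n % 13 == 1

79

From n ≡ 4 (mod 25) write n = 4 + 25t. Substituting into n ≡ 1 (mod 13) gives 25t ≡ 10 (mod 13), and since 12⁻¹ ≡ 12 (mod 13), t ≡ 3. Hence n ≡ 4 + 25·3 = 79 (mod 325).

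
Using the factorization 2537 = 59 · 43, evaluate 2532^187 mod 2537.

Mod 59: 2532 ≡ 54; by Fermat, exponent reduces to 187 mod 58 = 13; 54^13 ≡ 31 (mod 59).
Mod 43: 2532 ≡ 38; by Fermat, exponent reduces to 187 mod 42 = 19; 38^19 ≡ 31 (mod 43).
Combine by CRT: x ≡ 31 (mod 59), x ≡ 31 (mod 43) ⇒ x ≡ 31 (mod 2537).

31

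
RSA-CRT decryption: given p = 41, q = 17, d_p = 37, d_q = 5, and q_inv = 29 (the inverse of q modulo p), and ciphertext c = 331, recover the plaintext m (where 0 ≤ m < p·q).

m₁ = c^(d_p) mod p: c ≡ 3 (mod 41), and 3^37 mod 41 = 38.
m₂ = c^(d_q) mod q: c ≡ 8 (mod 17), and 8^5 mod 17 = 9.
h = q_inv·(m₁ − m₂) mod p = 29·(38 − 9) mod 41 = 21.
m = m₂ + h·q = 9 + 21·17 = 366.

366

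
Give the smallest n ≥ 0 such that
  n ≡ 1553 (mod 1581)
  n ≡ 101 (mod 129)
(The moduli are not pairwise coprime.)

67955

gcd(1581, 129) = 3 and 3 | (101 − 1553), so the pair is consistent; merging gives n ≡ 67955 (mod 67983), where 67983 = lcm(1581, 129).
The solution is unique modulo lcm(1581, 129) = 67983.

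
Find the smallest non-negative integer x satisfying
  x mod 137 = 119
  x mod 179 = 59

3818

From x ≡ 119 (mod 137) write x = 119 + 137t. Substituting into x ≡ 59 (mod 179) gives 137t ≡ 119 (mod 179), and since 137⁻¹ ≡ 98 (mod 179), t ≡ 27. Hence x ≡ 119 + 137·27 = 3818 (mod 24523).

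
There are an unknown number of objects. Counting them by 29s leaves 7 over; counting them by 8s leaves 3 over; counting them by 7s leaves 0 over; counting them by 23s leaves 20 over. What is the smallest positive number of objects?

The moduli are pairwise coprime; M = 29·8·7·23 = 37352.
M/29 = 1288; 1288 ≡ 12 (mod 29); 12·17 ≡ 1, so inverse 17.
M/8 = 4669; 4669 ≡ 5 (mod 8); 5·5 ≡ 1, so inverse 5.
M/7 = 5336; 5336 ≡ 2 (mod 7); 2·4 ≡ 1, so inverse 4.
M/23 = 1624; 1624 ≡ 14 (mod 23); 14·5 ≡ 1, so inverse 5.
N ≡ 7·1288·17 + 3·4669·5 + 0·5336·4 + 20·1624·5 = 385707.
385707 mod 37352 = 12187.

12187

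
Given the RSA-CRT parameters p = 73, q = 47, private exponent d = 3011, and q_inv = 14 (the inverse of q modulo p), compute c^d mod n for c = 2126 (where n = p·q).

d_p = d mod (p−1) = 3011 mod 72 = 59; d_q = d mod (q−1) = 21.
m₁ = c^(d_p) mod p: c ≡ 9 (mod 73), and 9^59 mod 73 = 65.
m₂ = c^(d_q) mod q: c ≡ 11 (mod 47), and 11^21 mod 47 = 40.
h = q_inv·(m₁ − m₂) mod p = 14·(65 − 40) mod 73 = 58.
m = m₂ + h·q = 40 + 58·47 = 2766.

2766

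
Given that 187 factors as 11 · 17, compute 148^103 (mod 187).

Mod 11: 148 ≡ 5; by Fermat, exponent reduces to 103 mod 10 = 3; 5^3 ≡ 4 (mod 11).
Mod 17: 148 ≡ 12; by Fermat, exponent reduces to 103 mod 16 = 7; 12^7 ≡ 7 (mod 17).
Combine by CRT: x ≡ 4 (mod 11), x ≡ 7 (mod 17) ⇒ x ≡ 92 (mod 187).

92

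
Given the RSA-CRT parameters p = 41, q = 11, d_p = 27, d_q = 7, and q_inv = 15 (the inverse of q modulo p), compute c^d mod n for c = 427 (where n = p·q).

m₁ = c^(d_p) mod p: c ≡ 17 (mod 41), and 17^27 mod 41 = 28.
m₂ = c^(d_q) mod q: c ≡ 9 (mod 11), and 9^7 mod 11 = 4.
h = q_inv·(m₁ − m₂) mod p = 15·(28 − 4) mod 41 = 32.
m = m₂ + h·q = 4 + 32·11 = 356.

356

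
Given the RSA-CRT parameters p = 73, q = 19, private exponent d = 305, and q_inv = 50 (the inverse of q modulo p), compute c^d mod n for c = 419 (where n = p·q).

d_p = d mod (p−1) = 305 mod 72 = 17; d_q = d mod (q−1) = 17.
m₁ = c^(d_p) mod p: c ≡ 54 (mod 73), and 54^17 mod 73 = 50.
m₂ = c^(d_q) mod q: c ≡ 1 (mod 19), and 1^17 mod 19 = 1.
h = q_inv·(m₁ − m₂) mod p = 50·(50 − 1) mod 73 = 41.
m = m₂ + h·q = 1 + 41·19 = 780.

780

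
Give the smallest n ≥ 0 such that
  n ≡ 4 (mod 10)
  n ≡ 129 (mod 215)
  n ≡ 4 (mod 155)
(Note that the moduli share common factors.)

10234

gcd(10, 215) = 5 and 5 | (129 − 4), so the pair is consistent; merging gives n ≡ 344 (mod 430), where 430 = lcm(10, 215).
gcd(430, 155) = 5 and 5 | (4 − 344), so the pair is consistent; merging gives n ≡ 10234 (mod 13330), where 13330 = lcm(430, 155).
The solution is unique modulo lcm(10, 215, 155) = 13330.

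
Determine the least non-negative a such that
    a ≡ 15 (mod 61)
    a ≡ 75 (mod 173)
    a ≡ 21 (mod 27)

The moduli are pairwise coprime; N = 61·173·27 = 284931.
N/61 = 4671; 4671 ≡ 35 (mod 61); 35·7 ≡ 1, so inverse 7.
N/173 = 1647; 1647 ≡ 90 (mod 173); 90·25 ≡ 1, so inverse 25.
N/27 = 10553; 10553 ≡ 23 (mod 27); 23·20 ≡ 1, so inverse 20.
a ≡ 15·4671·7 + 75·1647·25 + 21·10553·20 = 8010840.
8010840 mod 284931 = 32772.

32772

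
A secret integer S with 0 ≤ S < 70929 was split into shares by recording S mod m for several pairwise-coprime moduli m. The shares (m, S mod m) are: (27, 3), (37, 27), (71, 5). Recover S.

From S ≡ 3 (mod 27) write S = 3 + 27t. Substituting into S ≡ 27 (mod 37) gives 27t ≡ 24 (mod 37), and since 27⁻¹ ≡ 11 (mod 37), t ≡ 5. Hence S ≡ 3 + 27·5 = 138 (mod 999).
From S ≡ 138 (mod 999) write S = 138 + 999t. Substituting into S ≡ 5 (mod 71) gives 999t ≡ 9 (mod 71), and since 5⁻¹ ≡ 57 (mod 71), t ≡ 16. Hence S ≡ 138 + 999·16 = 16122 (mod 70929).

16122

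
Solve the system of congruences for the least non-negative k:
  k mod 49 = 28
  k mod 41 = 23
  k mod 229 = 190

405062

Combine the congruences pairwise.
From k ≡ 28 (mod 49) write k = 28 + 49t. Substituting into k ≡ 23 (mod 41) gives 49t ≡ 36 (mod 41), and since 8⁻¹ ≡ 36 (mod 41), t ≡ 25. Hence k ≡ 28 + 49·25 = 1253 (mod 2009).
From k ≡ 1253 (mod 2009) write k = 1253 + 2009t. Substituting into k ≡ 190 (mod 229) gives 2009t ≡ 82 (mod 229), and since 177⁻¹ ≡ 22 (mod 229), t ≡ 201. Hence k ≡ 1253 + 2009·201 = 405062 (mod 460061).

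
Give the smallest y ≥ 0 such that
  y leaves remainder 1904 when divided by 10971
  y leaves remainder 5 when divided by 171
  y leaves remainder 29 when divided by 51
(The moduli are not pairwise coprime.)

Combine the congruences pairwise.
gcd(10971, 171) = 9 and 9 | (5 − 1904), so the pair is consistent; merging gives y ≡ 133556 (mod 208449), where 208449 = lcm(10971, 171).
gcd(208449, 51) = 3 and 3 | (29 − 133556), so the pair is consistent; merging gives y ≡ 2634944 (mod 3543633), where 3543633 = lcm(208449, 51).
The solution is unique modulo lcm(10971, 171, 51) = 3543633.

2634944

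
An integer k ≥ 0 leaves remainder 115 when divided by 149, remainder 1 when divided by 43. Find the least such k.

5032

From k ≡ 115 (mod 149) write k = 115 + 149t. Substituting into k ≡ 1 (mod 43) gives 149t ≡ 15 (mod 43), and since 20⁻¹ ≡ 28 (mod 43), t ≡ 33. Hence k ≡ 115 + 149·33 = 5032 (mod 6407).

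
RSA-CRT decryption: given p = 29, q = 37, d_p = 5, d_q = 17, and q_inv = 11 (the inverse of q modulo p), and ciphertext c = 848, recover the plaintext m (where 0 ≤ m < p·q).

567

m₁ = c^(d_p) mod p: c ≡ 7 (mod 29), and 7^5 mod 29 = 16.
m₂ = c^(d_q) mod q: c ≡ 34 (mod 37), and 34^17 mod 37 = 12.
h = q_inv·(m₁ − m₂) mod p = 11·(16 − 12) mod 29 = 15.
m = m₂ + h·q = 12 + 15·37 = 567.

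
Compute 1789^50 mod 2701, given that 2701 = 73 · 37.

Mod 73: 1789 ≡ 37; 37^50 ≡ 16 (mod 73).
Mod 37: 1789 ≡ 13; by Fermat, exponent reduces to 50 mod 36 = 14; 13^14 ≡ 25 (mod 37).
Combine by CRT: x ≡ 16 (mod 73), x ≡ 25 (mod 37) ⇒ x ≡ 2060 (mod 2701).

2060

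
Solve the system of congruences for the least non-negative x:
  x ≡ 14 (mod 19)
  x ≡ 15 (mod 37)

Combine the congruences pairwise.
From x ≡ 14 (mod 19) write x = 14 + 19t. Substituting into x ≡ 15 (mod 37) gives 19t ≡ 1 (mod 37), and since 19⁻¹ ≡ 2 (mod 37), t ≡ 2. Hence x ≡ 14 + 19·2 = 52 (mod 703).

52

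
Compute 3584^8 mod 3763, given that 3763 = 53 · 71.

2593

Mod 53: 3584 ≡ 33; 33^8 ≡ 49 (mod 53).
Mod 71: 3584 ≡ 34; 34^8 ≡ 37 (mod 71).
Combine by CRT: x ≡ 49 (mod 53), x ≡ 37 (mod 71) ⇒ x ≡ 2593 (mod 3763).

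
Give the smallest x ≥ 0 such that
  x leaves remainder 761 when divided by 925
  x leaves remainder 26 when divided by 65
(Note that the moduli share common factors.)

3536

Combine the congruences pairwise.
gcd(925, 65) = 5 and 5 | (26 − 761), so the pair is consistent; merging gives x ≡ 3536 (mod 12025), where 12025 = lcm(925, 65).
The solution is unique modulo lcm(925, 65) = 12025.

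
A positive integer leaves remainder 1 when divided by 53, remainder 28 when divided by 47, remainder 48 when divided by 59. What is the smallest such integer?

31377

The moduli are pairwise coprime; M = 53·47·59 = 146969.
M/53 = 2773; 2773 ≡ 17 (mod 53); 17·25 ≡ 1, so inverse 25.
M/47 = 3127; 3127 ≡ 25 (mod 47); 25·32 ≡ 1, so inverse 32.
M/59 = 2491; 2491 ≡ 13 (mod 59); 13·50 ≡ 1, so inverse 50.
N ≡ 1·2773·25 + 28·3127·32 + 48·2491·50 = 8849517.
8849517 mod 146969 = 31377.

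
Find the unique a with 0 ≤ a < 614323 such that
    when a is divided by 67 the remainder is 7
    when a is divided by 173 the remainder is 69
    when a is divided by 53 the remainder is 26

372192

The moduli are pairwise coprime; N = 67·173·53 = 614323.
N/67 = 9169; 9169 ≡ 57 (mod 67); 57·20 ≡ 1, so inverse 20.
N/173 = 3551; 3551 ≡ 91 (mod 173); 91·154 ≡ 1, so inverse 154.
N/53 = 11591; 11591 ≡ 37 (mod 53); 37·43 ≡ 1, so inverse 43.
a ≡ 7·9169·20 + 69·3551·154 + 26·11591·43 = 51975324.
51975324 mod 614323 = 372192.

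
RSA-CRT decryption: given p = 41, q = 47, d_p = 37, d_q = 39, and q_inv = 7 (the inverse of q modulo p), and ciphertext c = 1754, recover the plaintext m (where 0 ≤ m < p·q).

m₁ = c^(d_p) mod p: c ≡ 32 (mod 41), and 32^37 mod 41 = 32.
m₂ = c^(d_q) mod q: c ≡ 15 (mod 47), and 15^39 mod 47 = 20.
h = q_inv·(m₁ − m₂) mod p = 7·(32 − 20) mod 41 = 2.
m = m₂ + h·q = 20 + 2·47 = 114.

114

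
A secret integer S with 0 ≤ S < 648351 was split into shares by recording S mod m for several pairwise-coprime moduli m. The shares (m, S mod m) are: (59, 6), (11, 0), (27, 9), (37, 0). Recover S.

479853

The moduli are pairwise coprime; N = 59·11·27·37 = 648351.
N/59 = 10989; 10989 ≡ 15 (mod 59); 15·4 ≡ 1, so inverse 4.
N/11 = 58941; 58941 ≡ 3 (mod 11); 3·4 ≡ 1, so inverse 4.
N/27 = 24013; 24013 ≡ 10 (mod 27); 10·19 ≡ 1, so inverse 19.
N/37 = 17523; 17523 ≡ 22 (mod 37); 22·32 ≡ 1, so inverse 32.
S ≡ 6·10989·4 + 0·58941·4 + 9·24013·19 + 0·17523·32 = 4369959.
4369959 mod 648351 = 479853.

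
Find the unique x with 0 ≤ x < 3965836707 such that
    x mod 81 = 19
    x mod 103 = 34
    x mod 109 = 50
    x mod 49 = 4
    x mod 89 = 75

From x ≡ 19 (mod 81) write x = 19 + 81t. Substituting into x ≡ 34 (mod 103) gives 81t ≡ 15 (mod 103), and since 81⁻¹ ≡ 14 (mod 103), t ≡ 4. Hence x ≡ 19 + 81·4 = 343 (mod 8343).
From x ≡ 343 (mod 8343) write x = 343 + 8343t. Substituting into x ≡ 50 (mod 109) gives 8343t ≡ 34 (mod 109), and since 59⁻¹ ≡ 85 (mod 109), t ≡ 56. Hence x ≡ 343 + 8343·56 = 467551 (mod 909387).
From x ≡ 467551 (mod 909387) write x = 467551 + 909387t. Substituting into x ≡ 4 (mod 49) gives 909387t ≡ 11 (mod 49), and since 45⁻¹ ≡ 12 (mod 49), t ≡ 34. Hence x ≡ 467551 + 909387·34 = 31386709 (mod 44559963).
From x ≡ 31386709 (mod 44559963) write x = 31386709 + 44559963t. Substituting into x ≡ 75 (mod 89) gives 44559963t ≡ 17 (mod 89), and since 66⁻¹ ≡ 58 (mod 89), t ≡ 7. Hence x ≡ 31386709 + 44559963·7 = 343306450 (mod 3965836707).

343306450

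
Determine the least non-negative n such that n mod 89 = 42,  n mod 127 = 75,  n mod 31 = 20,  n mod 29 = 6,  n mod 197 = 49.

1820558410

Combine the congruences pairwise.
From n ≡ 42 (mod 89) write n = 42 + 89t. Substituting into n ≡ 75 (mod 127) gives 89t ≡ 33 (mod 127), and since 89⁻¹ ≡ 10 (mod 127), t ≡ 76. Hence n ≡ 42 + 89·76 = 6806 (mod 11303).
From n ≡ 6806 (mod 11303) write n = 6806 + 11303t. Substituting into n ≡ 20 (mod 31) gives 11303t ≡ 3 (mod 31), and since 19⁻¹ ≡ 18 (mod 31), t ≡ 23. Hence n ≡ 6806 + 11303·23 = 266775 (mod 350393).
From n ≡ 266775 (mod 350393) write n = 266775 + 350393t. Substituting into n ≡ 6 (mod 29) gives 350393t ≡ 2 (mod 29), and since 15⁻¹ ≡ 2 (mod 29), t ≡ 4. Hence n ≡ 266775 + 350393·4 = 1668347 (mod 10161397).
From n ≡ 1668347 (mod 10161397) write n = 1668347 + 10161397t. Substituting into n ≡ 49 (mod 197) gives 10161397t ≡ 95 (mod 197), and since 137⁻¹ ≡ 174 (mod 197), t ≡ 179. Hence n ≡ 1668347 + 10161397·179 = 1820558410 (mod 2001795209).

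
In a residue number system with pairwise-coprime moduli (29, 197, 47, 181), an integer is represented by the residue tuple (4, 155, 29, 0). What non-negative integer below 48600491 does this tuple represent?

48560852

The moduli are pairwise coprime; N = 29·197·47·181 = 48600491.
N/29 = 1675879; 1675879 ≡ 27 (mod 29); 27·14 ≡ 1, so inverse 14.
N/197 = 246703; 246703 ≡ 59 (mod 197); 59·187 ≡ 1, so inverse 187.
N/47 = 1034053; 1034053 ≡ 6 (mod 47); 6·8 ≡ 1, so inverse 8.
N/181 = 268511; 268511 ≡ 88 (mod 181); 88·72 ≡ 1, so inverse 72.
x ≡ 4·1675879·14 + 155·246703·187 + 29·1034053·8 + 0·268511·72 = 7484435975.
7484435975 mod 48600491 = 48560852.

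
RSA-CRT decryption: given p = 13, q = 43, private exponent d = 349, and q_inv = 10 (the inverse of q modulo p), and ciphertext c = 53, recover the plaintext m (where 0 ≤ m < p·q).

339

d_p = d mod (p−1) = 349 mod 12 = 1; d_q = d mod (q−1) = 13.
m₁ = c^(d_p) mod p: c ≡ 1 (mod 13), and 1^1 mod 13 = 1.
m₂ = c^(d_q) mod q: c ≡ 10 (mod 43), and 10^13 mod 43 = 38.
h = q_inv·(m₁ − m₂) mod p = 10·(1 − 38) mod 13 = 7.
m = m₂ + h·q = 38 + 7·43 = 339.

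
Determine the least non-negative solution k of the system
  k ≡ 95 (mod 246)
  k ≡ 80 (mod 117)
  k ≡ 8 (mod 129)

237239

Combine the congruences pairwise.
gcd(246, 117) = 3 and 3 | (80 − 95), so the pair is consistent; merging gives k ≡ 6983 (mod 9594), where 9594 = lcm(246, 117).
gcd(9594, 129) = 3 and 3 | (8 − 6983), so the pair is consistent; merging gives k ≡ 237239 (mod 412542), where 412542 = lcm(9594, 129).
The solution is unique modulo lcm(246, 117, 129) = 412542.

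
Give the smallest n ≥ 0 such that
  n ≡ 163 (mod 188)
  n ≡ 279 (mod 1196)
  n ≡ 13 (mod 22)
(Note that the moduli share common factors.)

325591

gcd(188, 1196) = 4 and 4 | (279 − 163), so the pair is consistent; merging gives n ≡ 44531 (mod 56212), where 56212 = lcm(188, 1196).
gcd(56212, 22) = 2 and 2 | (13 − 44531), so the pair is consistent; merging gives n ≡ 325591 (mod 618332), where 618332 = lcm(56212, 22).
The solution is unique modulo lcm(188, 1196, 22) = 618332.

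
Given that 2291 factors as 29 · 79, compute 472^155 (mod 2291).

Mod 29: 472 ≡ 8; by Fermat, exponent reduces to 155 mod 28 = 15; 8^15 ≡ 21 (mod 29).
Mod 79: 472 ≡ 77; by Fermat, exponent reduces to 155 mod 78 = 77; 77^77 ≡ 39 (mod 79).
Combine by CRT: x ≡ 21 (mod 29), x ≡ 39 (mod 79) ⇒ x ≡ 1935 (mod 2291).

1935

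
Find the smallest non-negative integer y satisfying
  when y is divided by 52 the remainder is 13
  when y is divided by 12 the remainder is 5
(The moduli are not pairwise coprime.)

65

Combine the congruences pairwise.
gcd(52, 12) = 4 and 4 | (5 − 13), so the pair is consistent; merging gives y ≡ 65 (mod 156), where 156 = lcm(52, 12).
The solution is unique modulo lcm(52, 12) = 156.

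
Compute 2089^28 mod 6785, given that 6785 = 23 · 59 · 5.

6281

Mod 23: 2089 ≡ 19; by Fermat, exponent reduces to 28 mod 22 = 6; 19^6 ≡ 2 (mod 23).
Mod 59: 2089 ≡ 24; 24^28 ≡ 27 (mod 59).
Mod 5: 2089 ≡ 4; since 4 | 28, by Fermat 4^28 ≡ 1 (mod 5).
Combine by CRT: x ≡ 2 (mod 23), x ≡ 27 (mod 59), x ≡ 1 (mod 5) ⇒ x ≡ 6281 (mod 6785).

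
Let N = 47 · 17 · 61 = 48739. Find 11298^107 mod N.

Mod 47: 11298 ≡ 18; by Fermat, exponent reduces to 107 mod 46 = 15; 18^15 ≡ 37 (mod 47).
Mod 17: 11298 ≡ 10; by Fermat, exponent reduces to 107 mod 16 = 11; 10^11 ≡ 3 (mod 17).
Mod 61: 11298 ≡ 13; by Fermat, exponent reduces to 107 mod 60 = 47; 13^47 ≡ 47 (mod 61).
Combine by CRT: x ≡ 37 (mod 47), x ≡ 3 (mod 17), x ≡ 47 (mod 61) ⇒ x ≡ 17615 (mod 48739).

17615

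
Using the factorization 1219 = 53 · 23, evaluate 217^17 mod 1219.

Mod 53: 217 ≡ 5; 5^17 ≡ 12 (mod 53).
Mod 23: 217 ≡ 10; 10^17 ≡ 17 (mod 23).
Combine by CRT: x ≡ 12 (mod 53), x ≡ 17 (mod 23) ⇒ x ≡ 224 (mod 1219).

224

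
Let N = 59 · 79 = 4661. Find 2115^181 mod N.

Mod 59: 2115 ≡ 50; by Fermat, exponent reduces to 181 mod 58 = 7; 50^7 ≡ 43 (mod 59).
Mod 79: 2115 ≡ 61; by Fermat, exponent reduces to 181 mod 78 = 25; 61^25 ≡ 57 (mod 79).
Combine by CRT: x ≡ 43 (mod 59), x ≡ 57 (mod 79) ⇒ x ≡ 1400 (mod 4661).

1400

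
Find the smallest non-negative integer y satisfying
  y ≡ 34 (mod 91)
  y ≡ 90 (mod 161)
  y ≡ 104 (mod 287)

gcd(91, 161) = 7 and 7 | (90 − 34), so the pair is consistent; merging gives y ≡ 1217 (mod 2093), where 2093 = lcm(91, 161).
gcd(2093, 287) = 7 and 7 | (104 − 1217), so the pair is consistent; merging gives y ≡ 80751 (mod 85813), where 85813 = lcm(2093, 287).
The solution is unique modulo lcm(91, 161, 287) = 85813.

80751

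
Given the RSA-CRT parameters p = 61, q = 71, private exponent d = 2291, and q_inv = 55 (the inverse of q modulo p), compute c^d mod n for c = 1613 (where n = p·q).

3931

d_p = d mod (p−1) = 2291 mod 60 = 11; d_q = d mod (q−1) = 51.
m₁ = c^(d_p) mod p: c ≡ 27 (mod 61), and 27^11 mod 61 = 27.
m₂ = c^(d_q) mod q: c ≡ 51 (mod 71), and 51^51 mod 71 = 26.
h = q_inv·(m₁ − m₂) mod p = 55·(27 − 26) mod 61 = 55.
m = m₂ + h·q = 26 + 55·71 = 3931.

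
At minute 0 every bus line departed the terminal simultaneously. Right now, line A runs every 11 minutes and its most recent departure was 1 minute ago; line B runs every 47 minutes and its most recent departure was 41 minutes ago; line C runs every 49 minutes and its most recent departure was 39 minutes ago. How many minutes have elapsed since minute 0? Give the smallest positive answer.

6997

Combine the congruences pairwise.
From t ≡ 1 (mod 11) write t = 1 + 11s. Substituting into t ≡ 41 (mod 47) gives 11s ≡ 40 (mod 47), and since 11⁻¹ ≡ 30 (mod 47), s ≡ 25. Hence t ≡ 1 + 11·25 = 276 (mod 517).
From t ≡ 276 (mod 517) write t = 276 + 517s. Substituting into t ≡ 39 (mod 49) gives 517s ≡ 8 (mod 49), and since 27⁻¹ ≡ 20 (mod 49), s ≡ 13. Hence t ≡ 276 + 517·13 = 6997 (mod 25333).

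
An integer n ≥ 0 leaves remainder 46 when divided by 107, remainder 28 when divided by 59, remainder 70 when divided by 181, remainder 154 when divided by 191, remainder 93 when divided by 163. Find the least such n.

Combine the congruences pairwise.
From n ≡ 46 (mod 107) write n = 46 + 107t. Substituting into n ≡ 28 (mod 59) gives 107t ≡ 41 (mod 59), and since 48⁻¹ ≡ 16 (mod 59), t ≡ 7. Hence n ≡ 46 + 107·7 = 795 (mod 6313).
From n ≡ 795 (mod 6313) write n = 795 + 6313t. Substituting into n ≡ 70 (mod 181) gives 6313t ≡ 180 (mod 181), and since 159⁻¹ ≡ 74 (mod 181), t ≡ 107. Hence n ≡ 795 + 6313·107 = 676286 (mod 1142653).
From n ≡ 676286 (mod 1142653) write n = 676286 + 1142653t. Substituting into n ≡ 154 (mod 191) gives 1142653t ≡ 8 (mod 191), and since 91⁻¹ ≡ 21 (mod 191), t ≡ 168. Hence n ≡ 676286 + 1142653·168 = 192641990 (mod 218246723).
From n ≡ 192641990 (mod 218246723) write n = 192641990 + 218246723t. Substituting into n ≡ 93 (mod 163) gives 218246723t ≡ 142 (mod 163), and since 155⁻¹ ≡ 61 (mod 163), t ≡ 23. Hence n ≡ 192641990 + 218246723·23 = 5212316619 (mod 35574215849).

5212316619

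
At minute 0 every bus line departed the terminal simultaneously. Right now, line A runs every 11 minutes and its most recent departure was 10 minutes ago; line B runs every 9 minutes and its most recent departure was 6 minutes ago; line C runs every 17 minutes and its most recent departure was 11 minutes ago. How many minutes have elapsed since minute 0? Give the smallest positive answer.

1473

From t ≡ 10 (mod 11) write t = 10 + 11s. Substituting into t ≡ 6 (mod 9) gives 11s ≡ 5 (mod 9), and since 2⁻¹ ≡ 5 (mod 9), s ≡ 7. Hence t ≡ 10 + 11·7 = 87 (mod 99).
From t ≡ 87 (mod 99) write t = 87 + 99s. Substituting into t ≡ 11 (mod 17) gives 99s ≡ 9 (mod 17), and since 14⁻¹ ≡ 11 (mod 17), s ≡ 14. Hence t ≡ 87 + 99·14 = 1473 (mod 1683).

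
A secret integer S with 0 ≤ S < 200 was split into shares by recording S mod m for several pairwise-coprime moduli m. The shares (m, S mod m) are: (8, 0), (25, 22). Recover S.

72

From S ≡ 0 (mod 8) write S = 0 + 8t. Substituting into S ≡ 22 (mod 25) gives 8t ≡ 22 (mod 25), and since 8⁻¹ ≡ 22 (mod 25), t ≡ 9. Hence S ≡ 0 + 8·9 = 72 (mod 200).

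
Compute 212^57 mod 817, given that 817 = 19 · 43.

Mod 19: 212 ≡ 3; by Fermat, exponent reduces to 57 mod 18 = 3; 3^3 ≡ 8 (mod 19).
Mod 43: 212 ≡ 40; by Fermat, exponent reduces to 57 mod 42 = 15; 40^15 ≡ 21 (mod 43).
Combine by CRT: x ≡ 8 (mod 19), x ≡ 21 (mod 43) ⇒ x ≡ 236 (mod 817).

236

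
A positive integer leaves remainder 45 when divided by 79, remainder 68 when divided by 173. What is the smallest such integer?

1625

From a ≡ 45 (mod 79) write a = 45 + 79t. Substituting into a ≡ 68 (mod 173) gives 79t ≡ 23 (mod 173), and since 79⁻¹ ≡ 46 (mod 173), t ≡ 20. Hence a ≡ 45 + 79·20 = 1625 (mod 13667).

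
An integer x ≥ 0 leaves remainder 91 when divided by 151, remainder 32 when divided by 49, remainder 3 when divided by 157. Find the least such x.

484348

From x ≡ 91 (mod 151) write x = 91 + 151t. Substituting into x ≡ 32 (mod 49) gives 151t ≡ 39 (mod 49), and since 4⁻¹ ≡ 37 (mod 49), t ≡ 22. Hence x ≡ 91 + 151·22 = 3413 (mod 7399).
From x ≡ 3413 (mod 7399) write x = 3413 + 7399t. Substituting into x ≡ 3 (mod 157) gives 7399t ≡ 44 (mod 157), and since 20⁻¹ ≡ 55 (mod 157), t ≡ 65. Hence x ≡ 3413 + 7399·65 = 484348 (mod 1161643).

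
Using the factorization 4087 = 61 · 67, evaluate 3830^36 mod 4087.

1282

Mod 61: 3830 ≡ 48; 48^36 ≡ 1 (mod 61).
Mod 67: 3830 ≡ 11; 11^36 ≡ 9 (mod 67).
Combine by CRT: x ≡ 1 (mod 61), x ≡ 9 (mod 67) ⇒ x ≡ 1282 (mod 4087).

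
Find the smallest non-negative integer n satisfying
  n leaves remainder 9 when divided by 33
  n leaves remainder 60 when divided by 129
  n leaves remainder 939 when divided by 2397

595395

gcd(33, 129) = 3 and 3 | (60 − 9), so the pair is consistent; merging gives n ≡ 834 (mod 1419), where 1419 = lcm(33, 129).
gcd(1419, 2397) = 3 and 3 | (939 − 834), so the pair is consistent; merging gives n ≡ 595395 (mod 1133781), where 1133781 = lcm(1419, 2397).
The solution is unique modulo lcm(33, 129, 2397) = 1133781.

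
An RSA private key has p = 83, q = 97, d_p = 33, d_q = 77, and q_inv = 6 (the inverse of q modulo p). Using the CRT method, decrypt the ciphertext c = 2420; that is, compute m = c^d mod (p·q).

m₁ = c^(d_p) mod p: c ≡ 13 (mod 83), and 13^33 mod 83 = 42.
m₂ = c^(d_q) mod q: c ≡ 92 (mod 97), and 92^77 mod 97 = 74.
h = q_inv·(m₁ − m₂) mod p = 6·(42 − 74) mod 83 = 57.
m = m₂ + h·q = 74 + 57·97 = 5603.

5603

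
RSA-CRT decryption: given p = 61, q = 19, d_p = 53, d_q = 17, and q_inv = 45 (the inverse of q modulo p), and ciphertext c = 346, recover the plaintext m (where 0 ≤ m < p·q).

m₁ = c^(d_p) mod p: c ≡ 41 (mod 61), and 41^53 mod 61 = 52.
m₂ = c^(d_q) mod q: c ≡ 4 (mod 19), and 4^17 mod 19 = 5.
h = q_inv·(m₁ − m₂) mod p = 45·(52 − 5) mod 61 = 41.
m = m₂ + h·q = 5 + 41·19 = 784.

784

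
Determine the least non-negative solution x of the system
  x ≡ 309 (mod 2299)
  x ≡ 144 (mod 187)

gcd(2299, 187) = 11 and 11 | (144 − 309), so the pair is consistent; merging gives x ≡ 32495 (mod 39083), where 39083 = lcm(2299, 187).
The solution is unique modulo lcm(2299, 187) = 39083.

32495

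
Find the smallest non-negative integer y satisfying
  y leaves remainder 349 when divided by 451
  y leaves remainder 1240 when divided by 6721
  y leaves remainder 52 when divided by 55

gcd(451, 6721) = 11 and 11 | (1240 − 349), so the pair is consistent; merging gives y ≡ 68450 (mod 275561), where 275561 = lcm(451, 6721).
gcd(275561, 55) = 11 and 11 | (52 − 68450), so the pair is consistent; merging gives y ≡ 619572 (mod 1377805), where 1377805 = lcm(275561, 55).
The solution is unique modulo lcm(451, 6721, 55) = 1377805.

619572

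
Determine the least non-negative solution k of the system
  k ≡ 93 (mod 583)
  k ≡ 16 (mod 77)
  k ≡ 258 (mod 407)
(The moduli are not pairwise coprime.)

gcd(583, 77) = 11 and 11 | (16 − 93), so the pair is consistent; merging gives k ≡ 93 (mod 4081), where 4081 = lcm(583, 77).
gcd(4081, 407) = 11 and 11 | (258 − 93), so the pair is consistent; merging gives k ≡ 61308 (mod 150997), where 150997 = lcm(4081, 407).
The solution is unique modulo lcm(583, 77, 407) = 150997.

61308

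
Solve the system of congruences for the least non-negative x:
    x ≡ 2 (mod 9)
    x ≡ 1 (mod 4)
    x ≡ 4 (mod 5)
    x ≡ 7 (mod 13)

2009

Combine the congruences pairwise.
From x ≡ 2 (mod 9) write x = 2 + 9t. Substituting into x ≡ 1 (mod 4) gives 9t ≡ 3 (mod 4), and since 1⁻¹ ≡ 1 (mod 4), t ≡ 3. Hence x ≡ 2 + 9·3 = 29 (mod 36).
From x ≡ 29 (mod 36) write x = 29 + 36t. Substituting into x ≡ 4 (mod 5) gives 36t ≡ 0 (mod 5), and since 1⁻¹ ≡ 1 (mod 5), t ≡ 0. Hence x ≡ 29 + 36·0 = 29 (mod 180).
From x ≡ 29 (mod 180) write x = 29 + 180t. Substituting into x ≡ 7 (mod 13) gives 180t ≡ 4 (mod 13), and since 11⁻¹ ≡ 6 (mod 13), t ≡ 11. Hence x ≡ 29 + 180·11 = 2009 (mod 2340).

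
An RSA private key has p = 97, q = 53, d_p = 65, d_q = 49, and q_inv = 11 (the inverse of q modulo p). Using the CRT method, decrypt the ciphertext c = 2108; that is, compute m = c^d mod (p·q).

m₁ = c^(d_p) mod p: c ≡ 71 (mod 97), and 71^65 mod 97 = 60.
m₂ = c^(d_q) mod q: c ≡ 41 (mod 53), and 41^49 mod 53 = 48.
h = q_inv·(m₁ − m₂) mod p = 11·(60 − 48) mod 97 = 35.
m = m₂ + h·q = 48 + 35·53 = 1903.

1903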